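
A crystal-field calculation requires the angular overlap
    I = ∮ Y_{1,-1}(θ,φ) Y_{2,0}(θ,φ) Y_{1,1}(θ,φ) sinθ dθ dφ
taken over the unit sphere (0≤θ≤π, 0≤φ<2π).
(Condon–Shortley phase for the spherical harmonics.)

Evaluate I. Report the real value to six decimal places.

0.126157

m-sum 0 ✓  L=4 even ✓  1≤1≤3 ✓
Π(2lᵢ+1) = 3×5×3 = 45
triangle coeff Δ(1,2,1) = 1/30
Σ_t [1,1]: t=1:−1/1 = -1/1
(3j)²=2/15 [(1 2 1; 0 0 0)], sign=+1
Σ_t [2,2]: t=2:+1/4 = 1/4
(3j)²=1/30 [(1 2 1; -1 0 1)], sign=+1
⇒ 4πI² = 1/5
I = (+1)√(1/5/(4π)) = 0.12615663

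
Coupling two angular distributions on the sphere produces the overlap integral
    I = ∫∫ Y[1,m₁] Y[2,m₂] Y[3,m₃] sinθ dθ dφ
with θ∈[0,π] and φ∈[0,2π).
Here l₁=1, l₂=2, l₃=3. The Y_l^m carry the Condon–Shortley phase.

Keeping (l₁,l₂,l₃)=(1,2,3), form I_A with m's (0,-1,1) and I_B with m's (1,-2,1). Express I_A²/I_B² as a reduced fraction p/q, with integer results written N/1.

8/1

Shared (l₁,l₂,l₃)=(1,2,3): N and (l;000)² cancel in I_A²/I_B².
A: Δ = 0!·2!·4!/7! = 1/105; Racah Σ t=0..0: t=0:+1/6 = 1/6; ⇒ 3j(1 2 3; 0 -1 1)² = 8/105, sgn +1
B: Δ = 0!·2!·4!/7! = 1/105; Racah Σ t=0..0: t=0:+1/48 = 1/48; ⇒ 3j(1 2 3; 1 -2 1)² = 1/105, sgn +1
I_A²/I_B² = (8/105)/(1/105) = 8/1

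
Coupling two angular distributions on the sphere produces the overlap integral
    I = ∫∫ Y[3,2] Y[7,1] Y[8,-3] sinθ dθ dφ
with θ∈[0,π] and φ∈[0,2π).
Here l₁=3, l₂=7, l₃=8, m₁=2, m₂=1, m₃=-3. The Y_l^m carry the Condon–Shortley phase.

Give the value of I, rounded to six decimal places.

0.039939

m-sum 0 ✓  L=18 even ✓  4≤8≤10 ✓
Π(2lᵢ+1) = 7×15×17 = 1785
triangle coeff Δ(3,7,8) = 1/5290740
Σ_t [0,2]: t=0:+1/7257600 t=1:−1/2073600 t=2:+1/7257600 = -1/4838400
(3j)²=252/20995 [(3 7 8; 0 0 0)], sign=-1
Σ_t [0,1]: t=0:+1/11612160 t=1:−1/14515200 = 1/58060800
(3j)²=55/58786 [(3 7 8; 2 1 -3)], sign=-1
⇒ 4πI² = 20790/1037153
I = (+1)√(20790/1037153/(4π)) = 0.03993934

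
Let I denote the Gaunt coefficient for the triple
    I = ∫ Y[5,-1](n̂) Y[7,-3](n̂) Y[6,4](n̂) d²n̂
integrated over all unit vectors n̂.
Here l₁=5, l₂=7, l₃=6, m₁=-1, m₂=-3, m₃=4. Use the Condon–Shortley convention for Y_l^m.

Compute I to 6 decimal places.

m-sum 0 ✓  L=18 even ✓  2≤6≤12 ✓
Π(2lᵢ+1) = 11×15×13 = 2145
triangle coeff Δ(5,7,6) = 1/174594420
Σ_t [1,5]: t=1:−1/4147200 t=2:+1/207360 t=3:−1/82944 t=4:+1/207360 t=5:−1/4147200 = -1/345600
(3j)²=420/46189 [(5 7 6; 0 0 0)], sign=-1
Σ_t [2,4]: t=2:+1/1658880 t=3:−1/1088640 t=4:+1/7741440 = -13/69672960
(3j)²=325/149226 [(5 7 6; -1 -3 4)], sign=-1
⇒ 4πI² = 48750/1147619
I = (+1)√(48750/1147619/(4π)) = 0.05814114

0.058141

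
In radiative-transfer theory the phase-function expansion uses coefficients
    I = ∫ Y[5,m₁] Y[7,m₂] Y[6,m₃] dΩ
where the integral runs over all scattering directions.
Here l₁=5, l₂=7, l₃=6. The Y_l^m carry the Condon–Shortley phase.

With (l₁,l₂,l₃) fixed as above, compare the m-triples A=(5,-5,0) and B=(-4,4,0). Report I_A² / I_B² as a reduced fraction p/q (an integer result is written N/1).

10/1

l's match ⇒ only the (l;m) 3-j factors differ between A and B.
A: triangle coeff Δ(5,7,6) = 1/174594420; Σ_t [0,0]: t=0:+1/24883200 = 1/24883200; (3j)²=70/4199 [(5 7 6; 5 -5 0)], sign=+1
B: triangle coeff Δ(5,7,6) = 1/174594420; Σ_t [5,6]: t=5:−1/4147200 t=6:+1/3110400 = 1/12441600; (3j)²=7/4199 [(5 7 6; -4 4 0)], sign=+1
I_A²/I_B² = (70/4199)/(7/4199) = 10/1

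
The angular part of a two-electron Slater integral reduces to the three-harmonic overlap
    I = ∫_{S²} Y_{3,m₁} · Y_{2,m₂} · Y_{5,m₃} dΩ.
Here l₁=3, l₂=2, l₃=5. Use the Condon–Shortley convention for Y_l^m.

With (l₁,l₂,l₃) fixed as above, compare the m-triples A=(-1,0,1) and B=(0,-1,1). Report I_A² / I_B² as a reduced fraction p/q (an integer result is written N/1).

Shared (l₁,l₂,l₃)=(3,2,5): N and (l;000)² cancel in I_A²/I_B².
A: Δ = 0!·6!·4!/11! = 1/2310; Racah Σ t=0..0: t=0:+1/192 = 1/192; ⇒ 3j(3 2 5; -1 0 1)² = 3/77, sgn +1
B: Δ = 0!·6!·4!/11! = 1/2310; Racah Σ t=0..0: t=0:+1/216 = 1/216; ⇒ 3j(3 2 5; 0 -1 1)² = 8/231, sgn +1
I_A²/I_B² = (3/77)/(8/231) = 9/8

9/8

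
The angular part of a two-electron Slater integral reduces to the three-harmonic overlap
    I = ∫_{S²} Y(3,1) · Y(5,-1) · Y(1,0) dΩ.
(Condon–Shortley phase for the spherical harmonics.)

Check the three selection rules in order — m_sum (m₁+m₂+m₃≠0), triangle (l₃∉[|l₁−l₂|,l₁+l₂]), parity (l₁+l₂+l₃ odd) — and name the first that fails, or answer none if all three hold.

triangle

azimuthal sum: 1 − 1 + 0 = 0  ✓
2 ≤ 1 ≤ 8 (triangle on l)  ✗
L = 3 + 5 + 1 = 9 (odd)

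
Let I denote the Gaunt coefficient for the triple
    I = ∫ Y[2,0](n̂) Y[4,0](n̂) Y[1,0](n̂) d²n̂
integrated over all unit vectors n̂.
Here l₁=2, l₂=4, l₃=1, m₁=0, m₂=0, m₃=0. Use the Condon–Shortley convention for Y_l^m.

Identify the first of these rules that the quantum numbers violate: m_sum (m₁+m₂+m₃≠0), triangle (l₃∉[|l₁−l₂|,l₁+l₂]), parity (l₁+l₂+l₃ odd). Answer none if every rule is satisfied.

triangle

m₁+m₂+m₃ = 0 + 0 + 0 = 0  ✓
triangle: |2−4|=2 ≤ l₃=1 ≤ 2+4=6  ✗
parity: l₁+l₂+l₃ = 7 is odd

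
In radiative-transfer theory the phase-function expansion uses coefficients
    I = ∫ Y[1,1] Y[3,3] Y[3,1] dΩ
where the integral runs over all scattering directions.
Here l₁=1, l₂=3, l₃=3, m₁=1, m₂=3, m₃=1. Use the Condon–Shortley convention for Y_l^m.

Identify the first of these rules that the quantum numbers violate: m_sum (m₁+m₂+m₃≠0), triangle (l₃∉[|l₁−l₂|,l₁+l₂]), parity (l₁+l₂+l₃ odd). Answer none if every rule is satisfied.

m_sum

azimuthal sum: 1 + 3 + 1 = 5  ✗
2 ≤ 3 ≤ 4 (triangle on l)
L = 1 + 3 + 3 = 7 (odd)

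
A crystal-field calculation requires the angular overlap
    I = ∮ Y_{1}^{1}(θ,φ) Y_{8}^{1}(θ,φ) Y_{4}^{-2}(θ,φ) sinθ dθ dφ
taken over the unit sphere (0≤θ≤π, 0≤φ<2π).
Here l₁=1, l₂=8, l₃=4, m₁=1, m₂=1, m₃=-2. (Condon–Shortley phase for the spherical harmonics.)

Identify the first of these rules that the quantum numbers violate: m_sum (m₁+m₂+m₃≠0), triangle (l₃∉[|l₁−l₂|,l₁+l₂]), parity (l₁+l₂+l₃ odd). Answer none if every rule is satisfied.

azimuthal sum: 1 + 1 − 2 = 0  ✓
7 ≤ 4 ≤ 9 (triangle on l)  ✗
L = 1 + 8 + 4 = 13 (odd)

triangle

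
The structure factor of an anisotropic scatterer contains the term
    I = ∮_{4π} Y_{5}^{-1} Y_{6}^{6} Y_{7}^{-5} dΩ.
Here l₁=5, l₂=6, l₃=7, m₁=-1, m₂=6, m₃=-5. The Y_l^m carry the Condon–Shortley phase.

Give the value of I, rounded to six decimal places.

m-sum 0 ✓  L=18 even ✓  1≤7≤11 ✓
Π(2lᵢ+1) = 11×13×15 = 2145
triangle coeff Δ(5,6,7) = 1/174594420
Σ_t [0,4]: t=0:+1/4147200 t=1:−1/207360 t=2:+1/82944 t=3:−1/207360 t=4:+1/4147200 = 1/345600
(3j)²=420/46189 [(5 6 7; 0 0 0)], sign=-1
Σ_t [4,4]: t=4:+1/46448640 = 1/46448640
(3j)²=2475/117572 [(5 6 7; -1 6 -5)], sign=+1
⇒ 4πI² = 556875/1356277
I = (-1)√(556875/1356277/(4π)) = -0.18075892

-0.180759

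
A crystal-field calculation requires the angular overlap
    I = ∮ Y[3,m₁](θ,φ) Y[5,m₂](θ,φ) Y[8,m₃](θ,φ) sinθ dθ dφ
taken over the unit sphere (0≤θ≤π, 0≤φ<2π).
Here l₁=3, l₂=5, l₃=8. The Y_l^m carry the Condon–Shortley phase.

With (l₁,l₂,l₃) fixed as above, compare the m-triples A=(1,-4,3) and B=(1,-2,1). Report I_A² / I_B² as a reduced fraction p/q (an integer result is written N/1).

Same 3,5,8: normalisation and zero-m 3j drop out of the ratio.
A: Δ: 0! 6! 10! / 17! → 1/136136; sum: t=0:+1/17418240 = 1/17418240; 3j²(3 5 8; 1 -4 3) = Δ·Π!·Σ² = 25/12376  (sign -1)
B: Δ: 0! 6! 10! / 17! → 1/136136; sum: t=0:+1/1451520 = 1/1451520; 3j²(3 5 8; 1 -2 1) = Δ·Π!·Σ² = 45/4862  (sign -1)
I_A²/I_B² = (25/12376)/(45/4862) = 55/252

55/252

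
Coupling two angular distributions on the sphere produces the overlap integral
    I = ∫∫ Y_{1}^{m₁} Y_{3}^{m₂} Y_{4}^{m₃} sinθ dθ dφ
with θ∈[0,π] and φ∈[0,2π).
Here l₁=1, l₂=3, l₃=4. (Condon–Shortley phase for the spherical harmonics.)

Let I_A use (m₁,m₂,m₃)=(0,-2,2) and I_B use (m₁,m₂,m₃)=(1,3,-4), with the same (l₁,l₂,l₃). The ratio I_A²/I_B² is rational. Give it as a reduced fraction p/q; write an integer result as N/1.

3/7

Shared (l₁,l₂,l₃)=(1,3,4): N and (l;000)² cancel in I_A²/I_B².
A: Δ = 0!·2!·6!/9! = 1/252; Racah Σ t=0..0: t=0:+1/120 = 1/120; ⇒ 3j(1 3 4; 0 -2 2)² = 1/21, sgn +1
B: Δ = 0!·2!·6!/9! = 1/252; Racah Σ t=0..0: t=0:+1/1440 = 1/1440; ⇒ 3j(1 3 4; 1 3 -4)² = 1/9, sgn +1
I_A²/I_B² = (1/21)/(1/9) = 3/7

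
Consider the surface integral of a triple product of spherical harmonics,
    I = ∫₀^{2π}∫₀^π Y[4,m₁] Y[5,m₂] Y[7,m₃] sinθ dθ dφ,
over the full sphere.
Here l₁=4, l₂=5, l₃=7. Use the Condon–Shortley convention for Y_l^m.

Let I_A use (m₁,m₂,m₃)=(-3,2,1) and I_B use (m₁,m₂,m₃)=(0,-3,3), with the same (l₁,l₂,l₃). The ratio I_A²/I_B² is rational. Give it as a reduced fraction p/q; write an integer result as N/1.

3430/529

Shared (l₁,l₂,l₃)=(4,5,7): N and (l;000)² cancel in I_A²/I_B².
A: Δ = 2!·6!·8!/17! = 1/6126120; Racah Σ t=1..2: t=1:−1/1036800 t=2:+1/172800 = 1/207360; ⇒ 3j(4 5 7; -3 2 1)² = 245/14586, sgn +1
B: Δ = 2!·6!·8!/17! = 1/6126120; Racah Σ t=0..2: t=0:+1/138240 t=1:−1/181440 t=2:+1/3870720 = 23/11612160; ⇒ 3j(4 5 7; 0 -3 3)² = 529/204204, sgn +1
I_A²/I_B² = (245/14586)/(529/204204) = 3430/529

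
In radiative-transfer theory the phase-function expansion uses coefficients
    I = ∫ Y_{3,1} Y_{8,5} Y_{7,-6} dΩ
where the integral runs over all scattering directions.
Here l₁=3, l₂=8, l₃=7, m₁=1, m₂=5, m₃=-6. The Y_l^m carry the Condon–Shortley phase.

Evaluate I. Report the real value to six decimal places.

m-sum 0 ✓  L=18 even ✓  5≤7≤11 ✓
Π(2lᵢ+1) = 7×17×15 = 1785
triangle coeff Δ(3,8,7) = 1/5290740
Σ_t [1,3]: t=1:−1/7257600 t=2:+1/2073600 t=3:−1/7257600 = 1/4838400
(3j)²=252/20995 [(3 8 7; 0 0 0)], sign=-1
Σ_t [1,2]: t=1:−1/2874009600 t=2:+1/319334400 = 1/359251200
(3j)²=1664/101745 [(3 8 7; 1 5 -6)], sign=-1
⇒ 4πI² = 10752/30685
I = (+1)√(10752/30685/(4π)) = 0.16698468

0.166985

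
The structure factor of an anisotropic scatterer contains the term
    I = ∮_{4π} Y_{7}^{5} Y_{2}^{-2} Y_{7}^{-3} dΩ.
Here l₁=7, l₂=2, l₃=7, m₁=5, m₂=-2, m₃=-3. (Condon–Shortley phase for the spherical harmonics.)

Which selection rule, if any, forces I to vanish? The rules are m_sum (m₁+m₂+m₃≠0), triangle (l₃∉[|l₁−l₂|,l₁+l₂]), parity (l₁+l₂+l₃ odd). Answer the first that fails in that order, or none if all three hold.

m₁+m₂+m₃ = 5 − 2 − 3 = 0  ✓
triangle: |7−2|=5 ≤ l₃=7 ≤ 7+2=9  ✓
parity: l₁+l₂+l₃ = 16 is even  ✓

none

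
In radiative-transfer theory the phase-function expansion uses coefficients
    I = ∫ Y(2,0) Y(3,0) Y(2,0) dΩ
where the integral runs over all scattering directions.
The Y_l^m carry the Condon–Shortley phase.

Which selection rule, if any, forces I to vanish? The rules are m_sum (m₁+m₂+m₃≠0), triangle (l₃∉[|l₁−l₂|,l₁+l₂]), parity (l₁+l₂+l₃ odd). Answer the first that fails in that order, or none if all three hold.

parity

m₁+m₂+m₃ = 0 + 0 + 0 = 0  ✓
triangle: |2−3|=1 ≤ l₃=2 ≤ 2+3=5  ✓
parity: l₁+l₂+l₃ = 7 is odd  ✗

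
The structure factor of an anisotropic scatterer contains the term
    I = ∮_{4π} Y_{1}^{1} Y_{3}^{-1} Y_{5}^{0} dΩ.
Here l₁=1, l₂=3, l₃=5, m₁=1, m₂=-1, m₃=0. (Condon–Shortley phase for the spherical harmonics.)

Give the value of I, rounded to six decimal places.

l₃=5 ∉ [2,4] — triangle fails ⇒ I = 0

0.000000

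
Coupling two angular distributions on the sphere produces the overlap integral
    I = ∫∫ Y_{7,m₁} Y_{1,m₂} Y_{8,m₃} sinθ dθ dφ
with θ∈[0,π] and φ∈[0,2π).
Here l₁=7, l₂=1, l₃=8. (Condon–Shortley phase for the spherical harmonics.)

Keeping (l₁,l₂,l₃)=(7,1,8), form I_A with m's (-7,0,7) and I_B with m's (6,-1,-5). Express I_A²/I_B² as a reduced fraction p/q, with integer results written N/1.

Shared (l₁,l₂,l₃)=(7,1,8): N and (l;000)² cancel in I_A²/I_B².
A: Δ = 0!·14!·2!/17! = 1/2040; Racah Σ t=0..0: t=0:+1/87178291200 = 1/87178291200; ⇒ 3j(7 1 8; -7 0 7)² = 1/136, sgn -1
B: Δ = 0!·14!·2!/17! = 1/2040; Racah Σ t=0..0: t=0:+1/12454041600 = 1/12454041600; ⇒ 3j(7 1 8; 6 -1 -5)² = 1/680, sgn -1
I_A²/I_B² = (1/136)/(1/680) = 5/1

5/1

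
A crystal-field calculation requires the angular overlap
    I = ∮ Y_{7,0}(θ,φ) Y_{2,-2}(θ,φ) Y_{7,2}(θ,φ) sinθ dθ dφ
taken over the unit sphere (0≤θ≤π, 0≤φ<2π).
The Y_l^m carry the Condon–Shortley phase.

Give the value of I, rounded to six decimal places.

-0.192231

m-sum 0 ✓  L=16 even ✓  5≤7≤9 ✓
Π(2lᵢ+1) = 15×5×15 = 1125
triangle coeff Δ(7,2,7) = 1/185640
Σ_t [0,2]: t=0:+1/2419200 t=1:−1/518400 t=2:+1/2419200 = -1/907200
(3j)²=56/3315 [(7 2 7; 0 0 0)], sign=+1
Σ_t [0,0]: t=0:+1/2419200 = 1/2419200
(3j)²=27/1105 [(7 2 7; 0 -2 2)], sign=-1
⇒ 4πI² = 22680/48841
I = (-1)√(22680/48841/(4π)) = -0.19223140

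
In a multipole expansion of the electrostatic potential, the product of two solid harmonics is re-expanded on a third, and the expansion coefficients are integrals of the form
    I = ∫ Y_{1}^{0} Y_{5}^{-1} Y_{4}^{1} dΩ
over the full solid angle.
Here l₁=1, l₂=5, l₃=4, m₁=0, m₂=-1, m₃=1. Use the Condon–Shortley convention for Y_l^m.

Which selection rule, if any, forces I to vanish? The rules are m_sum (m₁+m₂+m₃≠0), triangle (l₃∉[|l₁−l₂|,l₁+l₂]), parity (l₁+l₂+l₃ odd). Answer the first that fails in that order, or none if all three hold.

azimuthal sum: 0 − 1 + 1 = 0  ✓
4 ≤ 4 ≤ 6 (triangle on l)  ✓
L = 1 + 5 + 4 = 10 (even)  ✓

none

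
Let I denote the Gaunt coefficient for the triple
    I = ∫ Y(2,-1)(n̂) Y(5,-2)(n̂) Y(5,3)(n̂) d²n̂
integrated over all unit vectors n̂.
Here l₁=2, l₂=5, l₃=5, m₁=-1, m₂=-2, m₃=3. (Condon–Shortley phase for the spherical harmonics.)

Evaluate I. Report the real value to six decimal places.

-0.161739

m-sum 0 ✓  L=12 even ✓  3≤5≤7 ✓
Π(2lᵢ+1) = 5×11×11 = 605
triangle coeff Δ(2,5,5) = 1/38610
Σ_t [0,2]: t=0:+1/2880 t=1:−1/576 t=2:+1/2880 = -1/960
(3j)²=10/429 [(2 5 5; 0 0 0)], sign=+1
Σ_t [1,2]: t=1:−1/2880 t=2:+1/10080 = -1/4032
(3j)²=10/429 [(2 5 5; -1 -2 3)], sign=-1
⇒ 4πI² = 500/1521
I = (-1)√(500/1521/(4π)) = -0.16173926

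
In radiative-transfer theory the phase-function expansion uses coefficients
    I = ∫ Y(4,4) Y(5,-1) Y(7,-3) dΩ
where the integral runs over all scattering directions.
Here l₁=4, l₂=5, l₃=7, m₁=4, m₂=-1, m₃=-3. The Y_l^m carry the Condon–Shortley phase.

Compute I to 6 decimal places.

0.147559

m-sum 0 ✓  L=16 even ✓  1≤7≤9 ✓
Π(2lᵢ+1) = 9×11×15 = 1485
triangle coeff Δ(4,5,7) = 1/6126120
Σ_t [0,2]: t=0:+1/69120 t=1:−1/20736 t=2:+1/69120 = -1/51840
(3j)²=280/21879 [(4 5 7; 0 0 0)], sign=+1
Σ_t [0,0]: t=0:+1/829440 = 1/829440
(3j)²=35/2431 [(4 5 7; 4 -1 -3)], sign=+1
⇒ 4πI² = 147000/537251
I = (+1)√(147000/537251/(4π)) = 0.14755880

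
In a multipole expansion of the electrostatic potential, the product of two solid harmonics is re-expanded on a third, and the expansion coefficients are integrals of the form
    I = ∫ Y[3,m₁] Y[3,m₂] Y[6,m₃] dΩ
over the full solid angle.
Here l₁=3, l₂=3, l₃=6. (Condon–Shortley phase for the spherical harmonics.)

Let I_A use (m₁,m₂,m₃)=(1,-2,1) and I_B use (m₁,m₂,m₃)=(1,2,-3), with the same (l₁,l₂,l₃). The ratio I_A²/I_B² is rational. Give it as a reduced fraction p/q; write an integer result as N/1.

5/18

Same 3,3,6: normalisation and zero-m 3j drop out of the ratio.
A: Δ: 0! 6! 6! / 13! → 1/12012; sum: t=0:+1/5760 = 1/5760; 3j²(3 3 6; 1 -2 1) = Δ·Π!·Σ² = 5/572  (sign -1)
B: Δ: 0! 6! 6! / 13! → 1/12012; sum: t=0:+1/5760 = 1/5760; 3j²(3 3 6; 1 2 -3) = Δ·Π!·Σ² = 9/286  (sign -1)
I_A²/I_B² = (5/572)/(9/286) = 5/18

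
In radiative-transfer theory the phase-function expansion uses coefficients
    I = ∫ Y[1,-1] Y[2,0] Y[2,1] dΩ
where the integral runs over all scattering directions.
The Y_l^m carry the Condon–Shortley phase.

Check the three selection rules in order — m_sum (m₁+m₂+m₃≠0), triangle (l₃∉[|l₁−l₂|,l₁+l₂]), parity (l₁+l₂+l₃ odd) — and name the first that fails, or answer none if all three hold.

parity

azimuthal sum: -1 + 0 + 1 = 0  ✓
1 ≤ 2 ≤ 3 (triangle on l)  ✓
L = 1 + 2 + 2 = 5 (odd)  ✗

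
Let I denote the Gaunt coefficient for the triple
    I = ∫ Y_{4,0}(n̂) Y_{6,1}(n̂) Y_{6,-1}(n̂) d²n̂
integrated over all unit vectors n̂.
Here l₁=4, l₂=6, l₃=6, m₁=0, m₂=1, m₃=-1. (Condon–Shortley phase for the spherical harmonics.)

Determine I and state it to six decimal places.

Checks pass: Σm=0; 16 even; l₃=6∈[2,10].
(2·4+1)(2·6+1)(2·6+1) = 1521
Δ: 4! 4! 8! / 17! → 1/15315300
sum: t=0:+1/829440 t=1:−1/25920 t=2:+1/9216 t=3:−1/25920 t=4:+1/829440 = 7/207360
3j²(4 6 6; 0 0 0) = Δ·Π!·Σ² = 28/2431  (sign +1)
sum: t=0:+1/2903040 t=1:−1/51840 t=2:+1/11520 t=3:−1/20736 t=4:+1/414720 = 1/45360
3j²(4 6 6; 0 1 -1) = Δ·Π!·Σ² = 1024/153153  (sign -1)
combine: 4πI² = 1521·28/2431·1024/153153 = 4096/34969
take √, sign -1: I = -0.09654581

-0.096546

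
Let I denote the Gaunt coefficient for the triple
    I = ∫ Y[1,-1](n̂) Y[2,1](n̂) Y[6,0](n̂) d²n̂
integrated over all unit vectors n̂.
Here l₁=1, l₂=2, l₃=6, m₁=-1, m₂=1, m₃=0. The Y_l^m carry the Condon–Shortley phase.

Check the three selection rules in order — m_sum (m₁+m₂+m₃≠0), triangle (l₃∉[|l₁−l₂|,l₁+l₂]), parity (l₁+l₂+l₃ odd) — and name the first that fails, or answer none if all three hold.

m₁+m₂+m₃ = -1 + 1 + 0 = 0  ✓
triangle: |1−2|=1 ≤ l₃=6 ≤ 1+2=3  ✗
parity: l₁+l₂+l₃ = 9 is odd

triangle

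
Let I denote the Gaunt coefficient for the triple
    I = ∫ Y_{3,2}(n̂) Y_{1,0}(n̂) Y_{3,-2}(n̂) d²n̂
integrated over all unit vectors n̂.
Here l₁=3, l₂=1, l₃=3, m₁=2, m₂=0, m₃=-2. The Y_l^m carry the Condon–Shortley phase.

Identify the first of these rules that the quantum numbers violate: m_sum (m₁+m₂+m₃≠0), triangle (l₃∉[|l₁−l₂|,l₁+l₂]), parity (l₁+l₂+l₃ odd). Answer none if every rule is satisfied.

m₁+m₂+m₃ = 2 + 0 − 2 = 0  ✓
triangle: |3−1|=2 ≤ l₃=3 ≤ 3+1=4  ✓
parity: l₁+l₂+l₃ = 7 is odd  ✗

parity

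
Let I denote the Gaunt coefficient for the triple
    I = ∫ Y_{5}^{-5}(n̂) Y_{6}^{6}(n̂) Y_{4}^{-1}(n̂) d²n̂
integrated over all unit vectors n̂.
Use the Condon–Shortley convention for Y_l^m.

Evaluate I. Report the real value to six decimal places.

0.000000

l₁+l₂+l₃=15 is odd: 3j(l;000)=0 ⇒ I=0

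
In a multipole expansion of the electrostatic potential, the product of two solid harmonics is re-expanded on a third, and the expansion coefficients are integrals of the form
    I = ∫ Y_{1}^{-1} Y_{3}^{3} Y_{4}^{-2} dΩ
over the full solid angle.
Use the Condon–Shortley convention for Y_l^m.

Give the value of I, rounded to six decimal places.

m-sum 0 ✓  L=8 even ✓  2≤4≤4 ✓
Π(2lᵢ+1) = 3×7×9 = 189
triangle coeff Δ(1,3,4) = 1/252
Σ_t [0,0]: t=0:+1/36 = 1/36
(3j)²=4/63 [(1 3 4; 0 0 0)], sign=+1
Σ_t [0,0]: t=0:+1/1440 = 1/1440
(3j)²=1/252 [(1 3 4; -1 3 -2)], sign=+1
⇒ 4πI² = 1/21
I = (+1)√(1/21/(4π)) = 0.06155813

0.061558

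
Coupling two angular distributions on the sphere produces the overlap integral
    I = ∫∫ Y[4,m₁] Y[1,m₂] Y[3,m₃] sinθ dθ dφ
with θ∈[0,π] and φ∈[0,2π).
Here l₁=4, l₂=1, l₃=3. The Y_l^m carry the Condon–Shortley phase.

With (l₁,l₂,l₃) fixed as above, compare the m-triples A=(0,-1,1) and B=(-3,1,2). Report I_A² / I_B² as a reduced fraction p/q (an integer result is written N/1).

Same 4,1,3: normalisation and zero-m 3j drop out of the ratio.
A: Δ: 2! 6! 0! / 9! → 1/252; sum: t=0:+1/96 = 1/96; 3j²(4 1 3; 0 -1 1) = Δ·Π!·Σ² = 1/42  (sign +1)
B: Δ: 2! 6! 0! / 9! → 1/252; sum: t=2:+1/240 = 1/240; 3j²(4 1 3; -3 1 2) = Δ·Π!·Σ² = 1/12  (sign -1)
I_A²/I_B² = (1/42)/(1/12) = 2/7

2/7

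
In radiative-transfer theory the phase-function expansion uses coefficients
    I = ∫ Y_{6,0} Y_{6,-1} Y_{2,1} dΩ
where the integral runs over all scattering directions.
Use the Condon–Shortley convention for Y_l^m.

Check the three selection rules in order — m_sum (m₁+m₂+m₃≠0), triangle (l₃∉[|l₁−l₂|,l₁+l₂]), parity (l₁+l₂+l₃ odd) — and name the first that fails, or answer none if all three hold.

m₁+m₂+m₃ = 0 − 1 + 1 = 0  ✓
triangle: |6−6|=0 ≤ l₃=2 ≤ 6+6=12  ✓
parity: l₁+l₂+l₃ = 14 is even  ✓

none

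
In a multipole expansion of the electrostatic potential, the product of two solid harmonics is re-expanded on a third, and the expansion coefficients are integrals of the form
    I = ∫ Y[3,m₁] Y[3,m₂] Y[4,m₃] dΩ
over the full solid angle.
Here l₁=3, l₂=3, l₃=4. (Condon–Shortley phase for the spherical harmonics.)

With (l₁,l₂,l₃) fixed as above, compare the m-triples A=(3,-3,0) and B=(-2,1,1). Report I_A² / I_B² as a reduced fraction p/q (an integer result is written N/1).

l's match ⇒ only the (l;m) 3-j factors differ between A and B.
A: triangle coeff Δ(3,3,4) = 1/34650; Σ_t [0,0]: t=0:+1/1152 = 1/1152; (3j)²=1/154 [(3 3 4; 3 -3 0)], sign=+1
B: triangle coeff Δ(3,3,4) = 1/34650; Σ_t [1,2]: t=1:−1/144 t=2:+1/48 = 1/72; (3j)²=16/693 [(3 3 4; -2 1 1)], sign=-1
I_A²/I_B² = (1/154)/(16/693) = 9/32

9/32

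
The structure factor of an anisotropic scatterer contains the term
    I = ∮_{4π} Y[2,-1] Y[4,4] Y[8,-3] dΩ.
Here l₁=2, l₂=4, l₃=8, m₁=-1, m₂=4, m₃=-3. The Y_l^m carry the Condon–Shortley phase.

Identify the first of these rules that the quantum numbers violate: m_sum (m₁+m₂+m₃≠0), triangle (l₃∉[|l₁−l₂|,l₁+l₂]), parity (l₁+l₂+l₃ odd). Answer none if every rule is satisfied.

triangle

azimuthal sum: -1 + 4 − 3 = 0  ✓
2 ≤ 8 ≤ 6 (triangle on l)  ✗
L = 2 + 4 + 8 = 14 (even)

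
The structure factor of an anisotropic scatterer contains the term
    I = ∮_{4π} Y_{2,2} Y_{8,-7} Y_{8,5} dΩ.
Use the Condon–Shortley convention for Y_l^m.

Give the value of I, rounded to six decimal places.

Rules hold: Σm=0, L=18 even, 6≤8≤10.
N = 5·17·17 = 1445
Δ = 2!·2!·14!/19! = 1/348840
Racah Σ t=0..2: t=0:+1/116121600 t=1:−1/25401600 t=2:+1/116121600 = -1/45158400
⇒ 3j(2 8 8; 0 0 0)² = 24/1615, sgn -1
Racah Σ t=0..0: t=0:+1/24908083200 = 1/24908083200
⇒ 3j(2 8 8; 2 -7 5)² = 7/1292, sgn -1
4πI² = N·(3j₀)²·(3jₘ)² = 42/361
I = +1·√(0.116343/4π) = 0.09622017

0.096220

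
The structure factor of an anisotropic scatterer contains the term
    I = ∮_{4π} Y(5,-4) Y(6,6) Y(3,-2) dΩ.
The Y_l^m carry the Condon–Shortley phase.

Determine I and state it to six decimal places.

m-sum 0 ✓  L=14 even ✓  1≤3≤11 ✓
Π(2lᵢ+1) = 11×13×7 = 1001
triangle coeff Δ(5,6,3) = 1/675675
Σ_t [3,5]: t=3:−1/8640 t=4:+1/2304 t=5:−1/8640 = 7/34560
(3j)²=7/429 [(5 6 3; 0 0 0)], sign=-1
Σ_t [8,8]: t=8:+1/967680 = 1/967680
(3j)²=3/91 [(5 6 3; -4 6 -2)], sign=-1
⇒ 4πI² = 7/13
I = (+1)√(7/13/(4π)) = 0.20700098

0.207001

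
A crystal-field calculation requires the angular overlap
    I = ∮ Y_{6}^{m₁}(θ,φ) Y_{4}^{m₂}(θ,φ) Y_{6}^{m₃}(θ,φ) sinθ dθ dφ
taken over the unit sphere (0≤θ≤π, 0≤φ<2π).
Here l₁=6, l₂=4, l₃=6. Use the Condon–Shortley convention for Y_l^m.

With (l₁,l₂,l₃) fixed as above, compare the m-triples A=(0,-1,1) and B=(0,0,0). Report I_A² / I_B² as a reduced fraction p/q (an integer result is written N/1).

5/42

l's match ⇒ only the (l;m) 3-j factors differ between A and B.
A: triangle coeff Δ(6,4,6) = 1/15315300; Σ_t [0,3]: t=0:+1/207360 t=1:−1/17280 t=2:+1/13824 t=3:−1/103680 = 1/103680; (3j)²=10/7293 [(6 4 6; 0 -1 1)], sign=-1
B: triangle coeff Δ(6,4,6) = 1/15315300; Σ_t [0,4]: t=0:+1/829440 t=1:−1/25920 t=2:+1/9216 t=3:−1/25920 t=4:+1/829440 = 7/207360; (3j)²=28/2431 [(6 4 6; 0 0 0)], sign=+1
I_A²/I_B² = (10/7293)/(28/2431) = 5/42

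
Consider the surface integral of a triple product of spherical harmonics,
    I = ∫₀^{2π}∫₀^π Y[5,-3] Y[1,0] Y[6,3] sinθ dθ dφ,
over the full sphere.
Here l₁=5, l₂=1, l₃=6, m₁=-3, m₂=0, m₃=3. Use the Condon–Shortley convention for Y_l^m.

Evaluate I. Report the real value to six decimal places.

-0.212310

Rules hold: Σm=0, L=12 even, 4≤6≤6.
N = 11·3·13 = 429
Δ = 0!·10!·2!/13! = 1/858
Racah Σ t=0..0: t=0:+1/14400 = 1/14400
⇒ 3j(5 1 6; 0 0 0)² = 6/143, sgn +1
Racah Σ t=0..0: t=0:+1/80640 = 1/80640
⇒ 3j(5 1 6; -3 0 3)² = 9/286, sgn -1
4πI² = N·(3j₀)²·(3jₘ)² = 81/143
I = -1·√(0.566434/4π) = -0.21230956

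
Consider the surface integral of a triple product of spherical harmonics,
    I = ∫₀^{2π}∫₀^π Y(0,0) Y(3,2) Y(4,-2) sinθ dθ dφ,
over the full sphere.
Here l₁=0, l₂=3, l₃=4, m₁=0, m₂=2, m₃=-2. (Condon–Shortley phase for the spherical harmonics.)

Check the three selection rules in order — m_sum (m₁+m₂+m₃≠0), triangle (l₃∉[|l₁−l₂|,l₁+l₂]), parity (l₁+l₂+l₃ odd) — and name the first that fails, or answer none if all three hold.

triangle

m₁+m₂+m₃ = 0 + 2 − 2 = 0  ✓
triangle: |0−3|=3 ≤ l₃=4 ≤ 0+3=3  ✗
parity: l₁+l₂+l₃ = 7 is odd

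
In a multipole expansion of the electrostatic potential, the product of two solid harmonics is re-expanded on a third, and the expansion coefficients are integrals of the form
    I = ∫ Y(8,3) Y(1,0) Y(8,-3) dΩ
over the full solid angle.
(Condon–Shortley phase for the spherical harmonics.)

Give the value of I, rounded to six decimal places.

L=17 odd ⇒ parity kills the (l;000) factor ⇒ I = 0

0.000000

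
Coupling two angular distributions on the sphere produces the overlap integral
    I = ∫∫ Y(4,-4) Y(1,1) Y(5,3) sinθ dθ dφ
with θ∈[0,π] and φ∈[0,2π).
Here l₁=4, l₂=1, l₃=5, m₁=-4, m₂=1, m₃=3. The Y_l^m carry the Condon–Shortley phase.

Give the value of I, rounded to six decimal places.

-0.049106

Rules hold: Σm=0, L=10 even, 3≤5≤5.
N = 9·3·11 = 297
Δ = 0!·8!·2!/11! = 1/495
Racah Σ t=0..0: t=0:+1/576 = 1/576
⇒ 3j(4 1 5; 0 0 0)² = 5/99, sgn -1
Racah Σ t=0..0: t=0:+1/80640 = 1/80640
⇒ 3j(4 1 5; -4 1 3)² = 1/495, sgn +1
4πI² = N·(3j₀)²·(3jₘ)² = 1/33
I = -1·√(0.030303/4π) = -0.04910640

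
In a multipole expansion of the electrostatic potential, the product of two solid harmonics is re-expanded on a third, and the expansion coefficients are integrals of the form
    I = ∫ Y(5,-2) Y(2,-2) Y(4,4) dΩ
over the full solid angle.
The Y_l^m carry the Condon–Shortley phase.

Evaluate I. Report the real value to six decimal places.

L=11 odd ⇒ parity kills the (l;000) factor ⇒ I = 0

0.000000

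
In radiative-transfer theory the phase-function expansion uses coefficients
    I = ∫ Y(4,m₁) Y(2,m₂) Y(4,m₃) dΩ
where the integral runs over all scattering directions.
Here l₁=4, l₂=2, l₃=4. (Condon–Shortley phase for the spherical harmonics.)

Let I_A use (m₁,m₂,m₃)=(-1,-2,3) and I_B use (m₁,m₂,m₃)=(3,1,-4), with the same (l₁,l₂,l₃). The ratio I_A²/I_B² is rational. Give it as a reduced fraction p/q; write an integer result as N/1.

9/14

Same 4,2,4: normalisation and zero-m 3j drop out of the ratio.
A: Δ: 2! 6! 2! / 11! → 1/13860; sum: t=0:+1/480 = 1/480; 3j²(4 2 4; -1 -2 3) = Δ·Π!·Σ² = 3/110  (sign -1)
B: Δ: 2! 6! 2! / 11! → 1/13860; sum: t=1:−1/1440 = -1/1440; 3j²(4 2 4; 3 1 -4) = Δ·Π!·Σ² = 7/165  (sign -1)
I_A²/I_B² = (3/110)/(7/165) = 9/14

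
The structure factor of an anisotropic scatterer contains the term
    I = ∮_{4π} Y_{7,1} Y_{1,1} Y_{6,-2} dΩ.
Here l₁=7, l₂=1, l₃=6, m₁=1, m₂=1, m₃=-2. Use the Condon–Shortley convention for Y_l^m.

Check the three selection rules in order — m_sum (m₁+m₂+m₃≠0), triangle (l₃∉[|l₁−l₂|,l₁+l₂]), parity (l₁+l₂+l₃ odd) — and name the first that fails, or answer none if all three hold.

none

azimuthal sum: 1 + 1 − 2 = 0  ✓
6 ≤ 6 ≤ 8 (triangle on l)  ✓
L = 7 + 1 + 6 = 14 (even)  ✓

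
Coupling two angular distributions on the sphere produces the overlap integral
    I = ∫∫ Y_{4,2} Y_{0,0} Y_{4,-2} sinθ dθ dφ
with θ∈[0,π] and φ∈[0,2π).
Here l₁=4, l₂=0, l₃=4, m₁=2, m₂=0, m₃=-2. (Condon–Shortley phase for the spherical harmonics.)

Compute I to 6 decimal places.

0.282095

Rules hold: Σm=0, L=8 even, 4≤4≤4.
N = 9·1·9 = 81
Δ = 0!·8!·0!/9! = 1/9
Racah Σ t=0..0: t=0:+1/576 = 1/576
⇒ 3j(4 0 4; 0 0 0)² = 1/9, sgn +1
Racah Σ t=0..0: t=0:+1/1440 = 1/1440
⇒ 3j(4 0 4; 2 0 -2)² = 1/9, sgn +1
4πI² = N·(3j₀)²·(3jₘ)² = 1/1
I = +1·√(1/4π) = 0.28209479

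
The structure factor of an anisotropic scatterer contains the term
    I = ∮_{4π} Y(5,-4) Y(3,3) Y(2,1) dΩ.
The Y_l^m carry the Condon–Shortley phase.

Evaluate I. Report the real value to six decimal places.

0.219610

Checks pass: Σm=0; 10 even; l₃=2∈[2,8].
(2·5+1)(2·3+1)(2·2+1) = 385
Δ: 6! 4! 0! / 11! → 1/2310
sum: t=3:−1/144 = -1/144
3j²(5 3 2; 0 0 0) = Δ·Π!·Σ² = 10/231  (sign -1)
sum: t=6:+1/4320 = 1/4320
3j²(5 3 2; -4 3 1) = Δ·Π!·Σ² = 2/55  (sign -1)
combine: 4πI² = 385·10/231·2/55 = 20/33
take √, sign +1: I = 0.21961050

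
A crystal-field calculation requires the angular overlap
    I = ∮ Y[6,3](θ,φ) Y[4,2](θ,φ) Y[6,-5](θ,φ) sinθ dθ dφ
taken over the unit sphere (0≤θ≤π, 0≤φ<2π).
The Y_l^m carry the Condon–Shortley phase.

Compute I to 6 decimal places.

-0.147064

Rules hold: Σm=0, L=16 even, 2≤6≤10.
N = 13·9·13 = 1521
Δ = 4!·8!·4!/17! = 1/15315300
Racah Σ t=0..4: t=0:+1/829440 t=1:−1/25920 t=2:+1/9216 t=3:−1/25920 t=4:+1/829440 = 7/207360
⇒ 3j(6 4 6; 0 0 0)² = 28/2431, sgn +1
Racah Σ t=2..3: t=2:+1/483840 t=3:−1/1451520 = 1/725760
⇒ 3j(6 4 6; 3 2 -5)² = 24/1547, sgn -1
4πI² = N·(3j₀)²·(3jₘ)² = 864/3179
I = -1·√(0.271784/4π) = -0.14706410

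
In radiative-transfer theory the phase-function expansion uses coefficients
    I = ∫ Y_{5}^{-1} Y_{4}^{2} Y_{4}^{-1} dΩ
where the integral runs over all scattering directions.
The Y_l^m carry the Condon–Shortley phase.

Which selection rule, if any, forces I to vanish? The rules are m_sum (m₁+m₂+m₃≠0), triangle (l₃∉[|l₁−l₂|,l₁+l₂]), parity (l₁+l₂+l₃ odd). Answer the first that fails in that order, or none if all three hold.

m₁+m₂+m₃ = -1 + 2 − 1 = 0  ✓
triangle: |5−4|=1 ≤ l₃=4 ≤ 5+4=9  ✓
parity: l₁+l₂+l₃ = 13 is odd  ✗

parity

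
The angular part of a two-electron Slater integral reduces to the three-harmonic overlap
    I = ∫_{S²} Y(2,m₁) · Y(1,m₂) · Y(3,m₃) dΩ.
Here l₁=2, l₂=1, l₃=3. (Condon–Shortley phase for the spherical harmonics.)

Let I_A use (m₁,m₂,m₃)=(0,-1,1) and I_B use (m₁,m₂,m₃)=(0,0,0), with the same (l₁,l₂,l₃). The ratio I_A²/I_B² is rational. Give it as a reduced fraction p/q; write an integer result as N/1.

2/3

Same 2,1,3: normalisation and zero-m 3j drop out of the ratio.
A: Δ: 0! 4! 2! / 7! → 1/105; sum: t=0:+1/8 = 1/8; 3j²(2 1 3; 0 -1 1) = Δ·Π!·Σ² = 2/35  (sign +1)
B: Δ: 0! 4! 2! / 7! → 1/105; sum: t=0:+1/4 = 1/4; 3j²(2 1 3; 0 0 0) = Δ·Π!·Σ² = 3/35  (sign -1)
I_A²/I_B² = (2/35)/(3/35) = 2/3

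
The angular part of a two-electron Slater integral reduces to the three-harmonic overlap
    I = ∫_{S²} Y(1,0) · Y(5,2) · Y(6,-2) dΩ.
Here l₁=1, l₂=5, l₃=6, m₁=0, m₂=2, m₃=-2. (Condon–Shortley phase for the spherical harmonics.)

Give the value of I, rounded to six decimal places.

Rules hold: Σm=0, L=12 even, 4≤6≤6.
N = 3·11·13 = 429
Δ = 0!·2!·10!/13! = 1/858
Racah Σ t=0..0: t=0:+1/14400 = 1/14400
⇒ 3j(1 5 6; 0 0 0)² = 6/143, sgn +1
Racah Σ t=0..0: t=0:+1/30240 = 1/30240
⇒ 3j(1 5 6; 0 2 -2)² = 16/429, sgn +1
4πI² = N·(3j₀)²·(3jₘ)² = 96/143
I = +1·√(0.671329/4π) = 0.23113338

0.231133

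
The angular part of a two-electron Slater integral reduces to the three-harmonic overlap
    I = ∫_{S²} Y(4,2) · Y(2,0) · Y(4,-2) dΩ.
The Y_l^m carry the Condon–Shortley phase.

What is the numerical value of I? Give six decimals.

0.065536

m-sum 0 ✓  L=10 even ✓  2≤4≤6 ✓
Π(2lᵢ+1) = 9×5×9 = 405
triangle coeff Δ(4,2,4) = 1/13860
Σ_t [0,2]: t=0:+1/192 t=1:−1/36 t=2:+1/192 = -5/288
(3j)²=20/693 [(4 2 4; 0 0 0)], sign=-1
Σ_t [0,2]: t=0:+1/192 t=1:−1/120 t=2:+1/2880 = -1/360
(3j)²=16/3465 [(4 2 4; 2 0 -2)], sign=-1
⇒ 4πI² = 320/5929
I = (+1)√(320/5929/(4π)) = 0.06553591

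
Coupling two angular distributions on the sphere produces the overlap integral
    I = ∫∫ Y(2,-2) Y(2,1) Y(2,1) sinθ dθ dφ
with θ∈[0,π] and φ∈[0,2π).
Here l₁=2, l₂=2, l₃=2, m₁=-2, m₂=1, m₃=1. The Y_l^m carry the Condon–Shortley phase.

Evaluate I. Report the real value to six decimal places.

0.220728

Rules hold: Σm=0, L=6 even, 0≤2≤4.
N = 5·5·5 = 125
Δ = 2!·2!·2!/7! = 1/630
Racah Σ t=0..2: t=0:+1/8 t=1:−1/1 t=2:+1/8 = -3/4
⇒ 3j(2 2 2; 0 0 0)² = 2/35, sgn -1
Racah Σ t=2..2: t=2:+1/4 = 1/4
⇒ 3j(2 2 2; -2 1 1)² = 3/35, sgn -1
4πI² = N·(3j₀)²·(3jₘ)² = 30/49
I = +1·√(0.612245/4π) = 0.22072812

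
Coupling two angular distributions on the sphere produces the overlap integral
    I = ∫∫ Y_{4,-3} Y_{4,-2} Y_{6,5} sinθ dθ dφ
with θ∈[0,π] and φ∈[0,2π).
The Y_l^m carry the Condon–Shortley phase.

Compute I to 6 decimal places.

-0.100084

Checks pass: Σm=0; 14 even; l₃=6∈[0,8].
(2·4+1)(2·4+1)(2·6+1) = 1053
Δ: 2! 6! 6! / 15! → 1/1261260
sum: t=0:+1/4608 t=1:−1/1296 t=2:+1/4608 = -7/20736
3j²(4 4 6; 0 0 0) = Δ·Π!·Σ² = 20/1287  (sign -1)
sum: t=1:−1/86400 t=2:+1/172800 = -1/172800
3j²(4 4 6; -3 -2 5) = Δ·Π!·Σ² = 1/130  (sign +1)
combine: 4πI² = 1053·20/1287·1/130 = 18/143
take √, sign -1: I = -0.10008369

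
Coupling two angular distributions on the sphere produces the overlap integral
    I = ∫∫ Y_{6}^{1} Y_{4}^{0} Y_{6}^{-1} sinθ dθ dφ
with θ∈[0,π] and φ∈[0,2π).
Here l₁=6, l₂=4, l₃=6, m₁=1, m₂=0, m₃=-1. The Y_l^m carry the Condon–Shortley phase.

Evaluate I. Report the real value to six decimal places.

-0.096546

Rules hold: Σm=0, L=16 even, 2≤6≤10.
N = 13·9·13 = 1521
Δ = 4!·8!·4!/17! = 1/15315300
Racah Σ t=0..4: t=0:+1/829440 t=1:−1/25920 t=2:+1/9216 t=3:−1/25920 t=4:+1/829440 = 7/207360
⇒ 3j(6 4 6; 0 0 0)² = 28/2431, sgn +1
Racah Σ t=0..4: t=0:+1/414720 t=1:−1/20736 t=2:+1/11520 t=3:−1/51840 t=4:+1/2903040 = 1/45360
⇒ 3j(6 4 6; 1 0 -1)² = 1024/153153, sgn -1
4πI² = N·(3j₀)²·(3jₘ)² = 4096/34969
I = -1·√(0.117132/4π) = -0.09654581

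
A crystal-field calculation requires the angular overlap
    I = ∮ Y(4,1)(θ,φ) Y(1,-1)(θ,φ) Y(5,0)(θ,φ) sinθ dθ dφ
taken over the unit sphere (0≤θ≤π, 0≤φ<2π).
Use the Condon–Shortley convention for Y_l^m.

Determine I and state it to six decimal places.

0.155288

Checks pass: Σm=0; 10 even; l₃=5∈[3,5].
(2·4+1)(2·1+1)(2·5+1) = 297
Δ: 0! 8! 2! / 11! → 1/495
sum: t=0:+1/576 = 1/576
3j²(4 1 5; 0 0 0) = Δ·Π!·Σ² = 5/99  (sign -1)
sum: t=0:+1/1440 = 1/1440
3j²(4 1 5; 1 -1 0) = Δ·Π!·Σ² = 2/99  (sign -1)
combine: 4πI² = 297·5/99·2/99 = 10/33
take √, sign +1: I = 0.15528807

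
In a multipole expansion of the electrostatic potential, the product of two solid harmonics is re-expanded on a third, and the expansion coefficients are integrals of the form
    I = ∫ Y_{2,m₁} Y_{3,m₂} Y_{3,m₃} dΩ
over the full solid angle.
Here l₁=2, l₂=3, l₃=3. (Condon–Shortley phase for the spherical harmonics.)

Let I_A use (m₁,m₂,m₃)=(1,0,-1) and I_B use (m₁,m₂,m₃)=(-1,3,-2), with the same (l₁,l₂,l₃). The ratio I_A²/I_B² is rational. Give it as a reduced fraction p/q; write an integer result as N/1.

2/25

Same 2,3,3: normalisation and zero-m 3j drop out of the ratio.
A: Δ: 2! 2! 4! / 9! → 1/3780; sum: t=0:+1/12 t=1:−1/8 = -1/24; 3j²(2 3 3; 1 0 -1) = Δ·Π!·Σ² = 1/210  (sign -1)
B: Δ: 2! 2! 4! / 9! → 1/3780; sum: t=2:+1/48 = 1/48; 3j²(2 3 3; -1 3 -2) = Δ·Π!·Σ² = 5/84  (sign -1)
I_A²/I_B² = (1/210)/(5/84) = 2/25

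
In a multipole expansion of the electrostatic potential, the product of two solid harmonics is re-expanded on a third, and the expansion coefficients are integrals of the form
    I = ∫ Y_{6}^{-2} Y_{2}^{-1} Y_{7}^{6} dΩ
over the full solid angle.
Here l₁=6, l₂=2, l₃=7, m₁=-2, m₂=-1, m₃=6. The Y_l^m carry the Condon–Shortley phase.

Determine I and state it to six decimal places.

-2 − 1 + 6 = 3 ≠ 0: azimuthal integral kills it; I = 0

0.000000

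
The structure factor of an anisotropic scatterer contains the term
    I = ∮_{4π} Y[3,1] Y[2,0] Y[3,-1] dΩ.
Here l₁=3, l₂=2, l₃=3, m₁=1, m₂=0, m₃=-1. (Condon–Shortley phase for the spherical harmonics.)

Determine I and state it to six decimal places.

m-sum 0 ✓  L=8 even ✓  1≤3≤5 ✓
Π(2lᵢ+1) = 7×5×7 = 245
triangle coeff Δ(3,2,3) = 1/3780
Σ_t [0,2]: t=0:+1/24 t=1:−1/4 t=2:+1/24 = -1/6
(3j)²=4/105 [(3 2 3; 0 0 0)], sign=+1
Σ_t [0,2]: t=0:+1/16 t=1:−1/6 t=2:+1/96 = -3/32
(3j)²=3/140 [(3 2 3; 1 0 -1)], sign=-1
⇒ 4πI² = 1/5
I = (-1)√(1/5/(4π)) = -0.12615663

-0.126157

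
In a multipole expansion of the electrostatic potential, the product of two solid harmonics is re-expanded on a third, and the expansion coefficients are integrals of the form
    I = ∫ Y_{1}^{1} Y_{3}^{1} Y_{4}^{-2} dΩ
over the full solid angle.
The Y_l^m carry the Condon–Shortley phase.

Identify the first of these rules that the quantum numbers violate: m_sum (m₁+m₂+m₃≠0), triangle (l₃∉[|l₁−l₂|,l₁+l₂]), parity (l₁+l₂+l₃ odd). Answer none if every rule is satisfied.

Σmᵢ = 0  ✓
l₃∈[|l₁−l₂|,l₁+l₂]=[2,4], have l₃=4  ✓
Σlᵢ = 8 ⇒ even  ✓

none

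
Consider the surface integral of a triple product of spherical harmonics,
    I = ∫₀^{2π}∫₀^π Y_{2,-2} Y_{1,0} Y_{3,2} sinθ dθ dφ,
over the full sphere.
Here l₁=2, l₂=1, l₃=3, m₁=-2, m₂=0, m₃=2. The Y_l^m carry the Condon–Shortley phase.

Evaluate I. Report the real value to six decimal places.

0.184674

m-sum 0 ✓  L=6 even ✓  1≤3≤3 ✓
Π(2lᵢ+1) = 5×3×7 = 105
triangle coeff Δ(2,1,3) = 1/105
Σ_t [0,0]: t=0:+1/4 = 1/4
(3j)²=3/35 [(2 1 3; 0 0 0)], sign=-1
Σ_t [0,0]: t=0:+1/24 = 1/24
(3j)²=1/21 [(2 1 3; -2 0 2)], sign=-1
⇒ 4πI² = 3/7
I = (+1)√(3/7/(4π)) = 0.18467439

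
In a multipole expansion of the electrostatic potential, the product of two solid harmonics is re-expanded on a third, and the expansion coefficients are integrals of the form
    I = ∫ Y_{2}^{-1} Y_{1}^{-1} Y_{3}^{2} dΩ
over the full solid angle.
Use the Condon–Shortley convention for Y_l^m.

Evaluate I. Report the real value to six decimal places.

Checks pass: Σm=0; 6 even; l₃=3∈[1,3].
(2·2+1)(2·1+1)(2·3+1) = 105
Δ: 0! 4! 2! / 7! → 1/105
sum: t=0:+1/4 = 1/4
3j²(2 1 3; 0 0 0) = Δ·Π!·Σ² = 3/35  (sign -1)
sum: t=0:+1/12 = 1/12
3j²(2 1 3; -1 -1 2) = Δ·Π!·Σ² = 2/21  (sign -1)
combine: 4πI² = 105·3/35·2/21 = 6/7
take √, sign +1: I = 0.26116903

0.261169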